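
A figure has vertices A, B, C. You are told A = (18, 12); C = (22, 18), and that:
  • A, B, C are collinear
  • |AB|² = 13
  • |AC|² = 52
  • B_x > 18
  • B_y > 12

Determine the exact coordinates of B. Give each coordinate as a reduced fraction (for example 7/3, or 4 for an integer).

1. B_x = 20  [[A, B, C are collinear ⇒ 6x-4y-60=0] ∩ [|B−(18, 12)|²=13]]
2. B_y = 15  [[A, B, C are collinear ⇒ 6x-4y-60=0] ∩ [|B−(18, 12)|²=13]]
   so B = (20, 15)

B = (20, 15)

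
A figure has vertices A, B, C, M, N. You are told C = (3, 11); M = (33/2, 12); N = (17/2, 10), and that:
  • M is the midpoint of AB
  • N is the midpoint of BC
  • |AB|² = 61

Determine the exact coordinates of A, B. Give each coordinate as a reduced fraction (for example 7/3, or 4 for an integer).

A = (19, 15)
B = (14, 9)

1. B_x = 14  [B = 2·N−C = 2·(17/2, 10)−(3, 11)]
2. B_y = 9  [B = 2·N−C = 2·(17/2, 10)−(3, 11)]
   so B = (14, 9)
3. A_x = 19  [A = 2·M−B = 2·(33/2, 12)−(14, 9)]
4. A_y = 15  [A = 2·M−B = 2·(33/2, 12)−(14, 9)]
   so A = (19, 15)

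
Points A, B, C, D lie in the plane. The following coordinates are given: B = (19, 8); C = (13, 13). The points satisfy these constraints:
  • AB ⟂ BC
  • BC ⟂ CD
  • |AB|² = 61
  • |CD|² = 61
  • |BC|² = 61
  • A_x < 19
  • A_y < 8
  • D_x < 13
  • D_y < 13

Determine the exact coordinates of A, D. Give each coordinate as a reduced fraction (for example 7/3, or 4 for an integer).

A = (14, 2)
D = (8, 7)

1. A_x = 14  [[AB ⟂ BC ⇒ 6x-5y-74=0] ∩ [|A−(19, 8)|²=61]]
2. A_y = 2  [[AB ⟂ BC ⇒ 6x-5y-74=0] ∩ [|A−(19, 8)|²=61]]
   so A = (14, 2)
3. D_x = 8  [[BC ⟂ CD ⇒ -6x+5y+13=0] ∩ [|D−(13, 13)|²=61]]
4. D_y = 7  [[BC ⟂ CD ⇒ -6x+5y+13=0] ∩ [|D−(13, 13)|²=61]]
   so D = (8, 7)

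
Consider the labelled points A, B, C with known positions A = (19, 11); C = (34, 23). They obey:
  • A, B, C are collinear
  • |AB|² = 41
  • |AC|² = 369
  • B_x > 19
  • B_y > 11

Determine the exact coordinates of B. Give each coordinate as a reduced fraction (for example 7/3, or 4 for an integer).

B = (24, 15)

1. B_x = 24  [[A, B, C are collinear ⇒ 12x-15y-63=0] ∩ [|B−(19, 11)|²=41]]
2. B_y = 15  [[A, B, C are collinear ⇒ 12x-15y-63=0] ∩ [|B−(19, 11)|²=41]]
   so B = (24, 15)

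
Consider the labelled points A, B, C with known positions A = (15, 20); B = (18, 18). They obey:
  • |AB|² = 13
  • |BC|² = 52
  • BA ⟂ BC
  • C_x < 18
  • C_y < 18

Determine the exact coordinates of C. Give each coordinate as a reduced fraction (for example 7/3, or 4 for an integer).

C = (14, 12)

1. C_x = 14  [[BA ⟂ BC ⇒ -3x+2y+18=0] ∩ [|C−(18, 18)|²=52]]
2. C_y = 12  [[BA ⟂ BC ⇒ -3x+2y+18=0] ∩ [|C−(18, 18)|²=52]]
   so C = (14, 12)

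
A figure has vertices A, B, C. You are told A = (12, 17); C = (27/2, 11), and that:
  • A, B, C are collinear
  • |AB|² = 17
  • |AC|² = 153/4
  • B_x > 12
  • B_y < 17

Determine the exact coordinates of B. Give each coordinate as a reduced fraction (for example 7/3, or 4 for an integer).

B = (13, 13)

1. B_x = 13  [[A, B, C are collinear ⇒ -6x-3/2y+195/2=0] ∩ [|B−(12, 17)|²=17]]
2. B_y = 13  [[A, B, C are collinear ⇒ -6x-3/2y+195/2=0] ∩ [|B−(12, 17)|²=17]]
   so B = (13, 13)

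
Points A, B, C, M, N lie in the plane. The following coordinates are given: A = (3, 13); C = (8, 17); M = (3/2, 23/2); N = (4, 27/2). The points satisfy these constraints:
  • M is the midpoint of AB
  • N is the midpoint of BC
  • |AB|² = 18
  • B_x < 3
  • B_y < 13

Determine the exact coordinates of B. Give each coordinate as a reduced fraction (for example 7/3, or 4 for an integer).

B = (0, 10)

1. B_x = 0  [B = 2·M−A = 2·(3/2, 23/2)−(3, 13)]
2. B_y = 10  [B = 2·M−A = 2·(3/2, 23/2)−(3, 13)]
   so B = (0, 10)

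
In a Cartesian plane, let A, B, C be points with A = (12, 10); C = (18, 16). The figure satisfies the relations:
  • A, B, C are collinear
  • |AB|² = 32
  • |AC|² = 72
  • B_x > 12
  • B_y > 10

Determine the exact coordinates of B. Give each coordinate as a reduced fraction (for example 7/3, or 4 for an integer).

1. B_x = 16  [[A, B, C are collinear ⇒ 6x-6y-12=0] ∩ [|B−(12, 10)|²=32]]
2. B_y = 14  [[A, B, C are collinear ⇒ 6x-6y-12=0] ∩ [|B−(12, 10)|²=32]]
   so B = (16, 14)

B = (16, 14)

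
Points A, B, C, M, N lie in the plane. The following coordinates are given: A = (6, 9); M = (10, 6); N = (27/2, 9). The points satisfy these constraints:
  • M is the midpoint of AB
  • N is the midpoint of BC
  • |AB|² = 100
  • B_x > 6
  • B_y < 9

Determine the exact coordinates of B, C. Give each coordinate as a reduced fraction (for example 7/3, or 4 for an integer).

1. B_x = 14  [B = 2·M−A = 2·(10, 6)−(6, 9)]
2. B_y = 3  [B = 2·M−A = 2·(10, 6)−(6, 9)]
   so B = (14, 3)
3. C_x = 13  [C = 2·N−B = 2·(27/2, 9)−(14, 3)]
4. C_y = 15  [C = 2·N−B = 2·(27/2, 9)−(14, 3)]
   so C = (13, 15)

B = (14, 3)
C = (13, 15)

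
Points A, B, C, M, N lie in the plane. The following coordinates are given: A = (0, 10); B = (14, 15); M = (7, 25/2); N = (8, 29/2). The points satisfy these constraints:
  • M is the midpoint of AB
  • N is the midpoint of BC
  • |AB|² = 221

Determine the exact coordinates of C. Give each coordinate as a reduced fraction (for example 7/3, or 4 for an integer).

C = (2, 14)

1. C_x = 2  [C = 2·N−B = 2·(8, 29/2)−(14, 15)]
2. C_y = 14  [C = 2·N−B = 2·(8, 29/2)−(14, 15)]
   so C = (2, 14)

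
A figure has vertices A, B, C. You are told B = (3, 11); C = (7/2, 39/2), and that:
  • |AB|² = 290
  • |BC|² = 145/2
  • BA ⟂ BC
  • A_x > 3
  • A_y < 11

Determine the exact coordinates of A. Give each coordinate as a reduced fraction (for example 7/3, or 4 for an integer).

1. A_x = 20  [[BA ⟂ BC ⇒ 1/2x+17/2y-95=0] ∩ [|A−(3, 11)|²=290]]
2. A_y = 10  [[BA ⟂ BC ⇒ 1/2x+17/2y-95=0] ∩ [|A−(3, 11)|²=290]]
   so A = (20, 10)

A = (20, 10)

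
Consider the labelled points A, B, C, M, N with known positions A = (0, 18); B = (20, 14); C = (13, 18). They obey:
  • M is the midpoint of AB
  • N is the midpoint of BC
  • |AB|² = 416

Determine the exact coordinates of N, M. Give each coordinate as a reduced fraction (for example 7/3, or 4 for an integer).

N = (33/2, 16)
M = (10, 16)

1. M_x = 10  [2·M = A+B = (0, 18)+(20, 14)]
2. M_y = 16  [2·M = A+B = (0, 18)+(20, 14)]
   so M = (10, 16)
3. N_x = 33/2  [2·N = B+C = (20, 14)+(13, 18)]
4. N_y = 16  [2·N = B+C = (20, 14)+(13, 18)]
   so N = (33/2, 16)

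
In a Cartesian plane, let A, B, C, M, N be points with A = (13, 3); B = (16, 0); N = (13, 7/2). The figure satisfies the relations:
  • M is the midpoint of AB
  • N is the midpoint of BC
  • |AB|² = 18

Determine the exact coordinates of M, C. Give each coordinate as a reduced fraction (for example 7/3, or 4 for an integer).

M = (29/2, 3/2)
C = (10, 7)

1. M_x = 29/2  [2·M = A+B = (13, 3)+(16, 0)]
2. M_y = 3/2  [2·M = A+B = (13, 3)+(16, 0)]
   so M = (29/2, 3/2)
3. C_x = 10  [C = 2·N−B = 2·(13, 7/2)−(16, 0)]
4. C_y = 7  [C = 2·N−B = 2·(13, 7/2)−(16, 0)]
   so C = (10, 7)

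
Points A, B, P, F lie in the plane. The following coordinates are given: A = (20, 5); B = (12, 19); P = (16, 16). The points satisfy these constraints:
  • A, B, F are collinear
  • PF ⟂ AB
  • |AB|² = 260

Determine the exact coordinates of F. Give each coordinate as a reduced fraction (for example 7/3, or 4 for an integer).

1. F_x = 928/65  [[A, B, F are collinear ⇒ -14x-8y+320=0] ∩ [PF ⟂ AB ⇒ -8x+14y-96=0]]
2. F_y = 976/65  [[A, B, F are collinear ⇒ -14x-8y+320=0] ∩ [PF ⟂ AB ⇒ -8x+14y-96=0]]
   so F = (928/65, 976/65)

F = (928/65, 976/65)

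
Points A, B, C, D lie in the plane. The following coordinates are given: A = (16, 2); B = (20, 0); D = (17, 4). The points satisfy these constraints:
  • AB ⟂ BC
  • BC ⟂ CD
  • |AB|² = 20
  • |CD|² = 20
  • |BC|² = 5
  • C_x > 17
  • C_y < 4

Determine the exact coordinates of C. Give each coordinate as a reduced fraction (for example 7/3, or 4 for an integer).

1. C_x = 21  [[AB ⟂ BC ⇒ 4x-2y-80=0] ∩ [|C−(17, 4)|²=20]]
2. C_y = 2  [[AB ⟂ BC ⇒ 4x-2y-80=0] ∩ [|C−(17, 4)|²=20]]
   so C = (21, 2)

C = (21, 2)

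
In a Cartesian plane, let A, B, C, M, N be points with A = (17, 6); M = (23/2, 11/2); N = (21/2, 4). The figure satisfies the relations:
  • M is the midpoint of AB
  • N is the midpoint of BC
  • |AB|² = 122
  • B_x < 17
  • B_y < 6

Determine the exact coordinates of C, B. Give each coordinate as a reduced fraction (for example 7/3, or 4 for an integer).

C = (15, 3)
B = (6, 5)

1. B_x = 6  [B = 2·M−A = 2·(23/2, 11/2)−(17, 6)]
2. B_y = 5  [B = 2·M−A = 2·(23/2, 11/2)−(17, 6)]
   so B = (6, 5)
3. C_x = 15  [C = 2·N−B = 2·(21/2, 4)−(6, 5)]
4. C_y = 3  [C = 2·N−B = 2·(21/2, 4)−(6, 5)]
   so C = (15, 3)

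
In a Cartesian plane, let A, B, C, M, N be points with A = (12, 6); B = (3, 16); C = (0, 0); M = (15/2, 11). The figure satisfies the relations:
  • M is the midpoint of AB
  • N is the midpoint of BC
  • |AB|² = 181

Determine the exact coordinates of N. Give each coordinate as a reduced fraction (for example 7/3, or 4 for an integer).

N = (3/2, 8)

1. N_x = 3/2  [2·N = B+C = (3, 16)+(0, 0)]
2. N_y = 8  [2·N = B+C = (3, 16)+(0, 0)]
   so N = (3/2, 8)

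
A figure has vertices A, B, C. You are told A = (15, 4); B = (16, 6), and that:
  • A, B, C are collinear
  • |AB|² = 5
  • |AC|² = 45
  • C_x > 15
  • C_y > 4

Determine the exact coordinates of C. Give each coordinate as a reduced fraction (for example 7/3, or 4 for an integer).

1. C_x = 18  [[A, B, C are collinear ⇒ -2x+1y+26=0] ∩ [|C−(15, 4)|²=45]]
2. C_y = 10  [[A, B, C are collinear ⇒ -2x+1y+26=0] ∩ [|C−(15, 4)|²=45]]
   so C = (18, 10)

C = (18, 10)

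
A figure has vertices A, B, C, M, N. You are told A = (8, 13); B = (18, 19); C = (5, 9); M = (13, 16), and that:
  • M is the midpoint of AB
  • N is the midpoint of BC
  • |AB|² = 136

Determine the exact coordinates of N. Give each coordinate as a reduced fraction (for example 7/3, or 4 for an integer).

1. N_x = 23/2  [2·N = B+C = (18, 19)+(5, 9)]
2. N_y = 14  [2·N = B+C = (18, 19)+(5, 9)]
   so N = (23/2, 14)

N = (23/2, 14)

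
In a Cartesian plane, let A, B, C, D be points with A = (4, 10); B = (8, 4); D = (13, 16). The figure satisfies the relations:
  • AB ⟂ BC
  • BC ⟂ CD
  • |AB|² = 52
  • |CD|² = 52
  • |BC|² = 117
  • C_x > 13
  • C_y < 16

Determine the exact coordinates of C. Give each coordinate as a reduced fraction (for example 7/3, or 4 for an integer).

C = (17, 10)

1. C_x = 17  [[AB ⟂ BC ⇒ 4x-6y-8=0] ∩ [|C−(13, 16)|²=52]]
2. C_y = 10  [[AB ⟂ BC ⇒ 4x-6y-8=0] ∩ [|C−(13, 16)|²=52]]
   so C = (17, 10)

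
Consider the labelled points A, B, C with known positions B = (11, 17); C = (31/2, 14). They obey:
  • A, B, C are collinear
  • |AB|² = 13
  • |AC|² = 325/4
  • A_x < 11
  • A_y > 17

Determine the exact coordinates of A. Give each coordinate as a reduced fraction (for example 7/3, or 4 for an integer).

1. A_x = 8  [[A, B, C are collinear ⇒ 3x+9/2y-219/2=0] ∩ [|A−(11, 17)|²=13]]
2. A_y = 19  [[A, B, C are collinear ⇒ 3x+9/2y-219/2=0] ∩ [|A−(11, 17)|²=13]]
   so A = (8, 19)

A = (8, 19)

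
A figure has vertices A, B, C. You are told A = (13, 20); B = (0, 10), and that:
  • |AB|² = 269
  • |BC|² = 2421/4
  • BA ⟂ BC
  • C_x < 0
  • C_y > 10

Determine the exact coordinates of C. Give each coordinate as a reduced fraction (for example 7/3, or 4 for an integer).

C = (-15, 59/2)

1. C_x = -15  [[BA ⟂ BC ⇒ 13x+10y-100=0] ∩ [|C−(0, 10)|²=2421/4]]
2. C_y = 59/2  [[BA ⟂ BC ⇒ 13x+10y-100=0] ∩ [|C−(0, 10)|²=2421/4]]
   so C = (-15, 59/2)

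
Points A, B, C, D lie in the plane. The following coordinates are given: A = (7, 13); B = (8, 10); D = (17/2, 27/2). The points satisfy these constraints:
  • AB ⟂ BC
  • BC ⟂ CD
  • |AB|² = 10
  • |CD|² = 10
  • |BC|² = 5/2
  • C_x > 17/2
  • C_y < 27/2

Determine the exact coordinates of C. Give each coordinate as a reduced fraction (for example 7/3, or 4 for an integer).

C = (19/2, 21/2)

1. C_x = 19/2  [[AB ⟂ BC ⇒ 1x-3y+22=0] ∩ [|C−(17/2, 27/2)|²=10]]
2. C_y = 21/2  [[AB ⟂ BC ⇒ 1x-3y+22=0] ∩ [|C−(17/2, 27/2)|²=10]]
   so C = (19/2, 21/2)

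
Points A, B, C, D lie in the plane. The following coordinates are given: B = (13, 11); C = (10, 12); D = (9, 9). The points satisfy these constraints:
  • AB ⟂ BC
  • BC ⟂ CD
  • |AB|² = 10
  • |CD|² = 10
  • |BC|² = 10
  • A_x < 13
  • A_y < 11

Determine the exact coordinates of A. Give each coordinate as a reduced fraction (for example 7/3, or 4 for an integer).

A = (12, 8)

1. A_x = 12  [[AB ⟂ BC ⇒ 3x-1y-28=0] ∩ [|A−(13, 11)|²=10]]
2. A_y = 8  [[AB ⟂ BC ⇒ 3x-1y-28=0] ∩ [|A−(13, 11)|²=10]]
   so A = (12, 8)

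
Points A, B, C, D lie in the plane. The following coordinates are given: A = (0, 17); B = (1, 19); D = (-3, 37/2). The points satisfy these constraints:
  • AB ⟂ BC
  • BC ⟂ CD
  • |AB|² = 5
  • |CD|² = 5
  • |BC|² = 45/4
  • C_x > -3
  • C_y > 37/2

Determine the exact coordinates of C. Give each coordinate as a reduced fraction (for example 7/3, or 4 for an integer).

1. C_x = -2  [[AB ⟂ BC ⇒ 1x+2y-39=0] ∩ [|C−(-3, 37/2)|²=5]]
2. C_y = 41/2  [[AB ⟂ BC ⇒ 1x+2y-39=0] ∩ [|C−(-3, 37/2)|²=5]]
   so C = (-2, 41/2)

C = (-2, 41/2)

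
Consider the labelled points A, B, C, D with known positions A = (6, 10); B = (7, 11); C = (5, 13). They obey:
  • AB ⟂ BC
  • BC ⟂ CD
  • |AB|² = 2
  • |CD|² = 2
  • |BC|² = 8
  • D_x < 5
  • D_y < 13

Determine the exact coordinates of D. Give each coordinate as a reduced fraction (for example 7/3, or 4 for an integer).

1. D_x = 4  [[BC ⟂ CD ⇒ -2x+2y-16=0] ∩ [|D−(5, 13)|²=2]]
2. D_y = 12  [[BC ⟂ CD ⇒ -2x+2y-16=0] ∩ [|D−(5, 13)|²=2]]
   so D = (4, 12)

D = (4, 12)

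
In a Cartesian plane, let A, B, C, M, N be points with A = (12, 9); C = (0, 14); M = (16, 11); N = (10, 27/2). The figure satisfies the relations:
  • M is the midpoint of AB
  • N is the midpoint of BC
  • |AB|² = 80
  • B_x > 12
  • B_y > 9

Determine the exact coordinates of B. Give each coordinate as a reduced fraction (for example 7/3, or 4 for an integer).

1. B_x = 20  [B = 2·M−A = 2·(16, 11)−(12, 9)]
2. B_y = 13  [B = 2·M−A = 2·(16, 11)−(12, 9)]
   so B = (20, 13)

B = (20, 13)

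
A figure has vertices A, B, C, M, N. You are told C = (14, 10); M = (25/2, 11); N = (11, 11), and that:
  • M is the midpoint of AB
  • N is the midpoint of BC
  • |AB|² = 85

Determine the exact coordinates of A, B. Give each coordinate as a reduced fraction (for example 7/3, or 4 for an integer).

A = (17, 10)
B = (8, 12)

1. B_x = 8  [B = 2·N−C = 2·(11, 11)−(14, 10)]
2. B_y = 12  [B = 2·N−C = 2·(11, 11)−(14, 10)]
   so B = (8, 12)
3. A_x = 17  [A = 2·M−B = 2·(25/2, 11)−(8, 12)]
4. A_y = 10  [A = 2·M−B = 2·(25/2, 11)−(8, 12)]
   so A = (17, 10)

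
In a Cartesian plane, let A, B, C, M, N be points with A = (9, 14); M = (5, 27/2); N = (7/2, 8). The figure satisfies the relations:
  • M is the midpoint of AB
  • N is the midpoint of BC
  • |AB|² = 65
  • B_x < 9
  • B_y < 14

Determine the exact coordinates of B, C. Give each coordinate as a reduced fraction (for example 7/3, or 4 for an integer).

B = (1, 13)
C = (6, 3)

1. B_x = 1  [B = 2·M−A = 2·(5, 27/2)−(9, 14)]
2. B_y = 13  [B = 2·M−A = 2·(5, 27/2)−(9, 14)]
   so B = (1, 13)
3. C_x = 6  [C = 2·N−B = 2·(7/2, 8)−(1, 13)]
4. C_y = 3  [C = 2·N−B = 2·(7/2, 8)−(1, 13)]
   so C = (6, 3)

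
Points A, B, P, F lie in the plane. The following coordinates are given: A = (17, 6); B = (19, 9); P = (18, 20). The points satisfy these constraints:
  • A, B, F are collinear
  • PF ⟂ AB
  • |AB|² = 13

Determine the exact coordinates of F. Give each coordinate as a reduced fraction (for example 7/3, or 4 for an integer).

1. F_x = 309/13  [[A, B, F are collinear ⇒ -3x+2y+39=0] ∩ [PF ⟂ AB ⇒ 2x+3y-96=0]]
2. F_y = 210/13  [[A, B, F are collinear ⇒ -3x+2y+39=0] ∩ [PF ⟂ AB ⇒ 2x+3y-96=0]]
   so F = (309/13, 210/13)

F = (309/13, 210/13)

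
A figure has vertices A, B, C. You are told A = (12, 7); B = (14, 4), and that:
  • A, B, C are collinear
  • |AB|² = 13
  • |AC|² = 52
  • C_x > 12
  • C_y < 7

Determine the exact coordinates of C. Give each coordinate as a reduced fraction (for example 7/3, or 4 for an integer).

C = (16, 1)

1. C_x = 16  [[A, B, C are collinear ⇒ 3x+2y-50=0] ∩ [|C−(12, 7)|²=52]]
2. C_y = 1  [[A, B, C are collinear ⇒ 3x+2y-50=0] ∩ [|C−(12, 7)|²=52]]
   so C = (16, 1)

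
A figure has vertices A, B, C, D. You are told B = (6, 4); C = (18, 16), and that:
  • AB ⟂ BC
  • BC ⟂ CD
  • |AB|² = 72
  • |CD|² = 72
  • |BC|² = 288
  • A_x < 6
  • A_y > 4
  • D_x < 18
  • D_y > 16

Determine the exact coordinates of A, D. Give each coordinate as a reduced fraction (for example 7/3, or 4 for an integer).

A = (0, 10)
D = (12, 22)

1. A_x = 0  [[AB ⟂ BC ⇒ -12x-12y+120=0] ∩ [|A−(6, 4)|²=72]]
2. A_y = 10  [[AB ⟂ BC ⇒ -12x-12y+120=0] ∩ [|A−(6, 4)|²=72]]
   so A = (0, 10)
3. D_x = 12  [[BC ⟂ CD ⇒ 12x+12y-408=0] ∩ [|D−(18, 16)|²=72]]
4. D_y = 22  [[BC ⟂ CD ⇒ 12x+12y-408=0] ∩ [|D−(18, 16)|²=72]]
   so D = (12, 22)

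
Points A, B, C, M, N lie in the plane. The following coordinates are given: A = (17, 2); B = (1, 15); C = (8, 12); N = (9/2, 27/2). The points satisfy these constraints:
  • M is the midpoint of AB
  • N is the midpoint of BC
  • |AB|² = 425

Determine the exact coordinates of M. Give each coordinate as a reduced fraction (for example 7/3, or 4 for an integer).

1. M_x = 9  [2·M = A+B = (17, 2)+(1, 15)]
2. M_y = 17/2  [2·M = A+B = (17, 2)+(1, 15)]
   so M = (9, 17/2)

M = (9, 17/2)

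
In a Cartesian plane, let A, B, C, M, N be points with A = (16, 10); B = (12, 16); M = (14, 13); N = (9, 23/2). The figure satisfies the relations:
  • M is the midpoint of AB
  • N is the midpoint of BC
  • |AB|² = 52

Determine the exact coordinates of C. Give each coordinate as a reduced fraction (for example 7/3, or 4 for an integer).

1. C_x = 6  [C = 2·N−B = 2·(9, 23/2)−(12, 16)]
2. C_y = 7  [C = 2·N−B = 2·(9, 23/2)−(12, 16)]
   so C = (6, 7)

C = (6, 7)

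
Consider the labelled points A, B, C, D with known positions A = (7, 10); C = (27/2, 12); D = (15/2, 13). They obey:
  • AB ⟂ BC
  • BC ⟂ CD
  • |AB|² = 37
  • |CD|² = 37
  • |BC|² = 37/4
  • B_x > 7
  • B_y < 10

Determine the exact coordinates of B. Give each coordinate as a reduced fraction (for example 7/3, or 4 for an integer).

1. B_x = 13  [[BC ⟂ CD ⇒ 6x-1y-69=0] ∩ [|B−(7, 10)|²=37]]
2. B_y = 9  [[BC ⟂ CD ⇒ 6x-1y-69=0] ∩ [|B−(7, 10)|²=37]]
   so B = (13, 9)

B = (13, 9)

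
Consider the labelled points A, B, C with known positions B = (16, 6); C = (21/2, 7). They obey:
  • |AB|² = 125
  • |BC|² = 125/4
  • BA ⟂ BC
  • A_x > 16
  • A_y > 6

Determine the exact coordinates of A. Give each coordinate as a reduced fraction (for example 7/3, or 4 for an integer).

1. A_x = 18  [[BA ⟂ BC ⇒ -11/2x+1y+82=0] ∩ [|A−(16, 6)|²=125]]
2. A_y = 17  [[BA ⟂ BC ⇒ -11/2x+1y+82=0] ∩ [|A−(16, 6)|²=125]]
   so A = (18, 17)

A = (18, 17)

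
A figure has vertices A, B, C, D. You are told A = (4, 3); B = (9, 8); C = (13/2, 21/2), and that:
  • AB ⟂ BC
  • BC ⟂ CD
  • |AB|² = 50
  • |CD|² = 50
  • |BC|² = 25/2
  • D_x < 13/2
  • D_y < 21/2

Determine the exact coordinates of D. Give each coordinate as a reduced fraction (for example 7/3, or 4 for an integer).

D = (3/2, 11/2)

1. D_x = 3/2  [[BC ⟂ CD ⇒ -5/2x+5/2y-10=0] ∩ [|D−(13/2, 21/2)|²=50]]
2. D_y = 11/2  [[BC ⟂ CD ⇒ -5/2x+5/2y-10=0] ∩ [|D−(13/2, 21/2)|²=50]]
   so D = (3/2, 11/2)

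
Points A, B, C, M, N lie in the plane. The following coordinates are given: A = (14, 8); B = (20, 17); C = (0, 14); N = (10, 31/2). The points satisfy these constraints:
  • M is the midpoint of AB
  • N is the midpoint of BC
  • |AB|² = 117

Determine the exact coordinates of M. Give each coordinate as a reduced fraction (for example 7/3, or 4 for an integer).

1. M_x = 17  [2·M = A+B = (14, 8)+(20, 17)]
2. M_y = 25/2  [2·M = A+B = (14, 8)+(20, 17)]
   so M = (17, 25/2)

M = (17, 25/2)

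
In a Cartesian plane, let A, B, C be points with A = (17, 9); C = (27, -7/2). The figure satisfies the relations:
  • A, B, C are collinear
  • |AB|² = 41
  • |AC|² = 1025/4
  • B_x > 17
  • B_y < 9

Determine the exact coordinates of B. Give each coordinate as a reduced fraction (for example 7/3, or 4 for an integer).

1. B_x = 21  [[A, B, C are collinear ⇒ -25/2x-10y+605/2=0] ∩ [|B−(17, 9)|²=41]]
2. B_y = 4  [[A, B, C are collinear ⇒ -25/2x-10y+605/2=0] ∩ [|B−(17, 9)|²=41]]
   so B = (21, 4)

B = (21, 4)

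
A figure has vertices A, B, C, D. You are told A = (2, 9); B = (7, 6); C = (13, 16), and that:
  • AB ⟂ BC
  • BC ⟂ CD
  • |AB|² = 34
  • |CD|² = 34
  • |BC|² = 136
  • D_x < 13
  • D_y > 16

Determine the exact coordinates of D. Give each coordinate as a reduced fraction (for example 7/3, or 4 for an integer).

1. D_x = 8  [[BC ⟂ CD ⇒ 6x+10y-238=0] ∩ [|D−(13, 16)|²=34]]
2. D_y = 19  [[BC ⟂ CD ⇒ 6x+10y-238=0] ∩ [|D−(13, 16)|²=34]]
   so D = (8, 19)

D = (8, 19)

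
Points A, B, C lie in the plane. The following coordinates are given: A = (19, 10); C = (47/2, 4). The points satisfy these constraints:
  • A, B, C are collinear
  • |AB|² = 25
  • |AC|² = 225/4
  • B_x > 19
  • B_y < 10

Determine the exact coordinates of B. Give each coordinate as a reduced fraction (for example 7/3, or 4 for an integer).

B = (22, 6)

1. B_x = 22  [[A, B, C are collinear ⇒ -6x-9/2y+159=0] ∩ [|B−(19, 10)|²=25]]
2. B_y = 6  [[A, B, C are collinear ⇒ -6x-9/2y+159=0] ∩ [|B−(19, 10)|²=25]]
   so B = (22, 6)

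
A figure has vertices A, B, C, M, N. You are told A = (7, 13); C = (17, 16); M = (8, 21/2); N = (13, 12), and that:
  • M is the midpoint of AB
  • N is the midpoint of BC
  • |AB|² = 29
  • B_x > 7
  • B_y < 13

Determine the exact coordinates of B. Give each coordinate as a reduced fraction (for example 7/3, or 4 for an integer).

1. B_x = 9  [B = 2·M−A = 2·(8, 21/2)−(7, 13)]
2. B_y = 8  [B = 2·M−A = 2·(8, 21/2)−(7, 13)]
   so B = (9, 8)

B = (9, 8)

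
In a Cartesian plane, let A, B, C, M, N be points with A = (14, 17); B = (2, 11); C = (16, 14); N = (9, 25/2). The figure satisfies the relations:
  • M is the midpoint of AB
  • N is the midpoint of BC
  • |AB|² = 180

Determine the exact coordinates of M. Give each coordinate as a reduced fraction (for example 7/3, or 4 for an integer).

M = (8, 14)

1. M_x = 8  [2·M = A+B = (14, 17)+(2, 11)]
2. M_y = 14  [2·M = A+B = (14, 17)+(2, 11)]
   so M = (8, 14)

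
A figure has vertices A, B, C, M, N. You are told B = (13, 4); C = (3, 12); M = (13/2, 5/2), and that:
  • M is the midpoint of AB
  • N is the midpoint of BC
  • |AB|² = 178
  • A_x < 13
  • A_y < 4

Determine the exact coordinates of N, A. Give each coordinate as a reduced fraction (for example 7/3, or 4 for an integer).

1. A_x = 0  [A = 2·M−B = 2·(13/2, 5/2)−(13, 4)]
2. A_y = 1  [A = 2·M−B = 2·(13/2, 5/2)−(13, 4)]
   so A = (0, 1)
3. N_x = 8  [2·N = B+C = (13, 4)+(3, 12)]
4. N_y = 8  [2·N = B+C = (13, 4)+(3, 12)]
   so N = (8, 8)

N = (8, 8)
A = (0, 1)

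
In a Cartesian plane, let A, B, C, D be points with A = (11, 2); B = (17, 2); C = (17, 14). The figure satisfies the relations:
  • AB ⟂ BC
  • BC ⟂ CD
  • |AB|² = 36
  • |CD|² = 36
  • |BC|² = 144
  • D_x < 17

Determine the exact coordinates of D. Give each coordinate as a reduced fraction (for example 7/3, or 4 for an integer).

D = (11, 14)

1. D_x = 11  [[BC ⟂ CD ⇒ 12y-168=0] ∩ [|D−(17, 14)|²=36]]
2. D_y = 14  [[BC ⟂ CD ⇒ 12y-168=0] ∩ [|D−(17, 14)|²=36]]
   so D = (11, 14)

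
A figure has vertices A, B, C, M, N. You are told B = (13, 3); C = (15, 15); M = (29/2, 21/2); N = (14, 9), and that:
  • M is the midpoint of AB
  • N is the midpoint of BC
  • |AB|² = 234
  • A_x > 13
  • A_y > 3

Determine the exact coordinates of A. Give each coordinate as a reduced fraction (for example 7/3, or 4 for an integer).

A = (16, 18)

1. A_x = 16  [A = 2·M−B = 2·(29/2, 21/2)−(13, 3)]
2. A_y = 18  [A = 2·M−B = 2·(29/2, 21/2)−(13, 3)]
   so A = (16, 18)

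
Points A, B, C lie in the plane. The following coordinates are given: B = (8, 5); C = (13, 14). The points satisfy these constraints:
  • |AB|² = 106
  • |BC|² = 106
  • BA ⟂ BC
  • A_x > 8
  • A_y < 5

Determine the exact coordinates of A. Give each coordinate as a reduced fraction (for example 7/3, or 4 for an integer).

A = (17, 0)

1. A_x = 17  [[BA ⟂ BC ⇒ 5x+9y-85=0] ∩ [|A−(8, 5)|²=106]]
2. A_y = 0  [[BA ⟂ BC ⇒ 5x+9y-85=0] ∩ [|A−(8, 5)|²=106]]
   so A = (17, 0)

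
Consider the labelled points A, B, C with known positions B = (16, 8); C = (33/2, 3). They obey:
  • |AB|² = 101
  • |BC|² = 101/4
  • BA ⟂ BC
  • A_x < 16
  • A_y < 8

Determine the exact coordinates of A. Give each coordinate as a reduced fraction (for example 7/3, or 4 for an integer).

A = (6, 7)

1. A_x = 6  [[BA ⟂ BC ⇒ 1/2x-5y+32=0] ∩ [|A−(16, 8)|²=101]]
2. A_y = 7  [[BA ⟂ BC ⇒ 1/2x-5y+32=0] ∩ [|A−(16, 8)|²=101]]
   so A = (6, 7)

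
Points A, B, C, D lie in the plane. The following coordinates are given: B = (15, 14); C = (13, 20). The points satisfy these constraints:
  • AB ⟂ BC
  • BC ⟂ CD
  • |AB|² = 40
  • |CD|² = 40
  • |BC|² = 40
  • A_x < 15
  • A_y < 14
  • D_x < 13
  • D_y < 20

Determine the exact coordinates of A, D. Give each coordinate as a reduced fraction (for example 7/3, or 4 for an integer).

1. A_x = 9  [[AB ⟂ BC ⇒ 2x-6y+54=0] ∩ [|A−(15, 14)|²=40]]
2. A_y = 12  [[AB ⟂ BC ⇒ 2x-6y+54=0] ∩ [|A−(15, 14)|²=40]]
   so A = (9, 12)
3. D_x = 7  [[BC ⟂ CD ⇒ -2x+6y-94=0] ∩ [|D−(13, 20)|²=40]]
4. D_y = 18  [[BC ⟂ CD ⇒ -2x+6y-94=0] ∩ [|D−(13, 20)|²=40]]
   so D = (7, 18)

A = (9, 12)
D = (7, 18)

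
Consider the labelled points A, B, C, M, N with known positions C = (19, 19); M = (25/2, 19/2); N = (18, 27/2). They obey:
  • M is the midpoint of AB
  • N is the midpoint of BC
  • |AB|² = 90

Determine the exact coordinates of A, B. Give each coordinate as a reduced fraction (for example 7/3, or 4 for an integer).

A = (8, 11)
B = (17, 8)

1. B_x = 17  [B = 2·N−C = 2·(18, 27/2)−(19, 19)]
2. B_y = 8  [B = 2·N−C = 2·(18, 27/2)−(19, 19)]
   so B = (17, 8)
3. A_x = 8  [A = 2·M−B = 2·(25/2, 19/2)−(17, 8)]
4. A_y = 11  [A = 2·M−B = 2·(25/2, 19/2)−(17, 8)]
   so A = (8, 11)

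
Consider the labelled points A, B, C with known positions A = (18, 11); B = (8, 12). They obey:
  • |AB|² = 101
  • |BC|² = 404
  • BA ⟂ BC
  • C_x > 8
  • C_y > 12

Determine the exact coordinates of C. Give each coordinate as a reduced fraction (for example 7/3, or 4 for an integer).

C = (10, 32)

1. C_x = 10  [[BA ⟂ BC ⇒ 10x-1y-68=0] ∩ [|C−(8, 12)|²=404]]
2. C_y = 32  [[BA ⟂ BC ⇒ 10x-1y-68=0] ∩ [|C−(8, 12)|²=404]]
   so C = (10, 32)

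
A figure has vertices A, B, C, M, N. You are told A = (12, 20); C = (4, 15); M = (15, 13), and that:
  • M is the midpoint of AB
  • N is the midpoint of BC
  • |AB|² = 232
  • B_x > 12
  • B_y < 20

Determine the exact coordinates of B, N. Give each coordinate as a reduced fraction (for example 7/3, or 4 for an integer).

1. B_x = 18  [B = 2·M−A = 2·(15, 13)−(12, 20)]
2. B_y = 6  [B = 2·M−A = 2·(15, 13)−(12, 20)]
   so B = (18, 6)
3. N_x = 11  [2·N = B+C = (18, 6)+(4, 15)]
4. N_y = 21/2  [2·N = B+C = (18, 6)+(4, 15)]
   so N = (11, 21/2)

B = (18, 6)
N = (11, 21/2)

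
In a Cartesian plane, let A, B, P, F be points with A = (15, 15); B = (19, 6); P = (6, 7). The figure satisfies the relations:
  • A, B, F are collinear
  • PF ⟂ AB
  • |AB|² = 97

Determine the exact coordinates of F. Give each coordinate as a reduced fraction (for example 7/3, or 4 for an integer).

1. F_x = 1599/97  [[A, B, F are collinear ⇒ 9x+4y-195=0] ∩ [PF ⟂ AB ⇒ 4x-9y+39=0]]
2. F_y = 1131/97  [[A, B, F are collinear ⇒ 9x+4y-195=0] ∩ [PF ⟂ AB ⇒ 4x-9y+39=0]]
   so F = (1599/97, 1131/97)

F = (1599/97, 1131/97)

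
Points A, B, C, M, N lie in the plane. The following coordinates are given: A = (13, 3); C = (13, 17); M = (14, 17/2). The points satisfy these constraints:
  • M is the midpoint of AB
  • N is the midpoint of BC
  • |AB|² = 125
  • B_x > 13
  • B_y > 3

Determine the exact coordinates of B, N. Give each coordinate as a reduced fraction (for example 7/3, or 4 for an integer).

1. B_x = 15  [B = 2·M−A = 2·(14, 17/2)−(13, 3)]
2. B_y = 14  [B = 2·M−A = 2·(14, 17/2)−(13, 3)]
   so B = (15, 14)
3. N_x = 14  [2·N = B+C = (15, 14)+(13, 17)]
4. N_y = 31/2  [2·N = B+C = (15, 14)+(13, 17)]
   so N = (14, 31/2)

B = (15, 14)
N = (14, 31/2)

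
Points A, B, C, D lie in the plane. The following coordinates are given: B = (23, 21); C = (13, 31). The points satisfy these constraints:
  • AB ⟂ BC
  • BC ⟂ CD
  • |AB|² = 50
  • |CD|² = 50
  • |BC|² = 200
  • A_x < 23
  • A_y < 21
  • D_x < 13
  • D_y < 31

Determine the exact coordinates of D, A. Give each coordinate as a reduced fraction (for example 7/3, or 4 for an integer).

1. D_x = 8  [[BC ⟂ CD ⇒ -10x+10y-180=0] ∩ [|D−(13, 31)|²=50]]
2. D_y = 26  [[BC ⟂ CD ⇒ -10x+10y-180=0] ∩ [|D−(13, 31)|²=50]]
   so D = (8, 26)
3. A_x = 18  [[AB ⟂ BC ⇒ 10x-10y-20=0] ∩ [|A−(23, 21)|²=50]]
4. A_y = 16  [[AB ⟂ BC ⇒ 10x-10y-20=0] ∩ [|A−(23, 21)|²=50]]
   so A = (18, 16)

D = (8, 26)
A = (18, 16)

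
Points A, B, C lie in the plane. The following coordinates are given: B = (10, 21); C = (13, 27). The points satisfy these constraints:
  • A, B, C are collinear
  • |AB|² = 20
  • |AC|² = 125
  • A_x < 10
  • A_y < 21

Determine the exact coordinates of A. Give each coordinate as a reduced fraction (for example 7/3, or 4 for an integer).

A = (8, 17)

1. A_x = 8  [[A, B, C are collinear ⇒ -6x+3y-3=0] ∩ [|A−(10, 21)|²=20]]
2. A_y = 17  [[A, B, C are collinear ⇒ -6x+3y-3=0] ∩ [|A−(10, 21)|²=20]]
   so A = (8, 17)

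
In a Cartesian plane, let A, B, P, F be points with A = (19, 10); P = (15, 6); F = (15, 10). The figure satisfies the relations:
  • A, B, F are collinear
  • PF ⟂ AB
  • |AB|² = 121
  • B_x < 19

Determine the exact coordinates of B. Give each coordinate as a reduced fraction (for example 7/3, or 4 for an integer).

B = (8, 10)

1. B_x = 8  [[A, B, F are collinear ⇒ 4y-40=0] ∩ [|B−(19, 10)|²=121]]
2. B_y = 10  [[A, B, F are collinear ⇒ 4y-40=0] ∩ [|B−(19, 10)|²=121]]
   so B = (8, 10)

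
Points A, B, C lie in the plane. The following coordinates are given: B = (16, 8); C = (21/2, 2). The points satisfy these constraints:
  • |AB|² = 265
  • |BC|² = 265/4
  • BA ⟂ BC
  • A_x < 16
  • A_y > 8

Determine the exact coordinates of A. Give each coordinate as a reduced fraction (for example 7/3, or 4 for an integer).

1. A_x = 4  [[BA ⟂ BC ⇒ -11/2x-6y+136=0] ∩ [|A−(16, 8)|²=265]]
2. A_y = 19  [[BA ⟂ BC ⇒ -11/2x-6y+136=0] ∩ [|A−(16, 8)|²=265]]
   so A = (4, 19)

A = (4, 19)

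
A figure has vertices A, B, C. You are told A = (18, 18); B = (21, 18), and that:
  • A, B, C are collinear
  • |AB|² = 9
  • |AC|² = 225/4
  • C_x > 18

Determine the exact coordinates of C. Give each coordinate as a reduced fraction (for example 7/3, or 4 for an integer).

C = (51/2, 18)

1. C_x = 51/2  [[A, B, C are collinear ⇒ 3y-54=0] ∩ [|C−(18, 18)|²=225/4]]
2. C_y = 18  [[A, B, C are collinear ⇒ 3y-54=0] ∩ [|C−(18, 18)|²=225/4]]
   so C = (51/2, 18)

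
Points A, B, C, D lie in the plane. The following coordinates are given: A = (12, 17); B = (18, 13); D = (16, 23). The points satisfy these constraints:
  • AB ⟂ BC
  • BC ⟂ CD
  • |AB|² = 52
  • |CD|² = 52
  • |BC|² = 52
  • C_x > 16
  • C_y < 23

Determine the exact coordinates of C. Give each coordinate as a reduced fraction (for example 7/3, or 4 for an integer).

C = (22, 19)

1. C_x = 22  [[AB ⟂ BC ⇒ 6x-4y-56=0] ∩ [|C−(16, 23)|²=52]]
2. C_y = 19  [[AB ⟂ BC ⇒ 6x-4y-56=0] ∩ [|C−(16, 23)|²=52]]
   so C = (22, 19)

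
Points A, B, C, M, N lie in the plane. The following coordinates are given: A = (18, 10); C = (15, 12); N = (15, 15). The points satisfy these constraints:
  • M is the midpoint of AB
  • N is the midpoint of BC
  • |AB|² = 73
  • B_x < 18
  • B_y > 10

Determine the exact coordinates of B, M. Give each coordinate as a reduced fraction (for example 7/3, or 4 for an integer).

B = (15, 18)
M = (33/2, 14)

1. B_x = 15  [B = 2·N−C = 2·(15, 15)−(15, 12)]
2. B_y = 18  [B = 2·N−C = 2·(15, 15)−(15, 12)]
   so B = (15, 18)
3. M_x = 33/2  [2·M = A+B = (18, 10)+(15, 18)]
4. M_y = 14  [2·M = A+B = (18, 10)+(15, 18)]
   so M = (33/2, 14)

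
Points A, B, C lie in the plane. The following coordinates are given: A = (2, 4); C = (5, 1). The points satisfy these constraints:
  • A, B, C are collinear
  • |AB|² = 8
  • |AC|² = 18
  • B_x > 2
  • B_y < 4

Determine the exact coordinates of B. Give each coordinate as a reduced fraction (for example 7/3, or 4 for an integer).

1. B_x = 4  [[A, B, C are collinear ⇒ -3x-3y+18=0] ∩ [|B−(2, 4)|²=8]]
2. B_y = 2  [[A, B, C are collinear ⇒ -3x-3y+18=0] ∩ [|B−(2, 4)|²=8]]
   so B = (4, 2)

B = (4, 2)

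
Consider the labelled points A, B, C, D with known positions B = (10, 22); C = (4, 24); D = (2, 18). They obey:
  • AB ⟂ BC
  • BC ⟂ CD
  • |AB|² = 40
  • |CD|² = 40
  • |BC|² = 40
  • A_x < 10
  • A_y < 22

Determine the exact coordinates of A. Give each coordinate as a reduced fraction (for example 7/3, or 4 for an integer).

1. A_x = 8  [[AB ⟂ BC ⇒ 6x-2y-16=0] ∩ [|A−(10, 22)|²=40]]
2. A_y = 16  [[AB ⟂ BC ⇒ 6x-2y-16=0] ∩ [|A−(10, 22)|²=40]]
   so A = (8, 16)

A = (8, 16)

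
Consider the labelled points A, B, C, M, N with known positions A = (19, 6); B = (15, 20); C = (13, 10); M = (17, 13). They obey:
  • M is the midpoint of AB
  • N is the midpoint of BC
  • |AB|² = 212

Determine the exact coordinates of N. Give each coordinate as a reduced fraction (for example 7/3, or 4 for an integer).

1. N_x = 14  [2·N = B+C = (15, 20)+(13, 10)]
2. N_y = 15  [2·N = B+C = (15, 20)+(13, 10)]
   so N = (14, 15)

N = (14, 15)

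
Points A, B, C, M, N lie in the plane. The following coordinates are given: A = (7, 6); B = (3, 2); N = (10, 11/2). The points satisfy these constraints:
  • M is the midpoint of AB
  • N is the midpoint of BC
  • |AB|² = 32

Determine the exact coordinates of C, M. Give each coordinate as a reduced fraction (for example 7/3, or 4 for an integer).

1. M_x = 5  [2·M = A+B = (7, 6)+(3, 2)]
2. M_y = 4  [2·M = A+B = (7, 6)+(3, 2)]
   so M = (5, 4)
3. C_x = 17  [C = 2·N−B = 2·(10, 11/2)−(3, 2)]
4. C_y = 9  [C = 2·N−B = 2·(10, 11/2)−(3, 2)]
   so C = (17, 9)

C = (17, 9)
M = (5, 4)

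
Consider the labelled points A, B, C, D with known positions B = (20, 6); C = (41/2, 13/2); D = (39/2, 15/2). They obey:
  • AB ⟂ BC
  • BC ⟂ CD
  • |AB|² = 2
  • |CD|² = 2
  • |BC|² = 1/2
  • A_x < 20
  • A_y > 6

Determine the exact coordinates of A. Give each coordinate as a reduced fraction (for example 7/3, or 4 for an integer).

1. A_x = 19  [[AB ⟂ BC ⇒ -1/2x-1/2y+13=0] ∩ [|A−(20, 6)|²=2]]
2. A_y = 7  [[AB ⟂ BC ⇒ -1/2x-1/2y+13=0] ∩ [|A−(20, 6)|²=2]]
   so A = (19, 7)

A = (19, 7)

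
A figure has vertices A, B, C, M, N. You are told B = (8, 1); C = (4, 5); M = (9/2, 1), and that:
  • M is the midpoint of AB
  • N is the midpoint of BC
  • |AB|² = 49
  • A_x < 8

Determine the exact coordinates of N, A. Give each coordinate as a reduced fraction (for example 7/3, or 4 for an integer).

1. A_x = 1  [A = 2·M−B = 2·(9/2, 1)−(8, 1)]
2. A_y = 1  [A = 2·M−B = 2·(9/2, 1)−(8, 1)]
   so A = (1, 1)
3. N_x = 6  [2·N = B+C = (8, 1)+(4, 5)]
4. N_y = 3  [2·N = B+C = (8, 1)+(4, 5)]
   so N = (6, 3)

N = (6, 3)
A = (1, 1)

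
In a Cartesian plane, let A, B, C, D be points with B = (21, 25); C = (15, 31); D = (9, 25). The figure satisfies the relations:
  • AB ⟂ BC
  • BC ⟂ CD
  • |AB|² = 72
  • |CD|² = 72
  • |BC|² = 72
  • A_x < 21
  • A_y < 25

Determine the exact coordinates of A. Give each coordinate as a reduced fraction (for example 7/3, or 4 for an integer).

A = (15, 19)

1. A_x = 15  [[AB ⟂ BC ⇒ 6x-6y+24=0] ∩ [|A−(21, 25)|²=72]]
2. A_y = 19  [[AB ⟂ BC ⇒ 6x-6y+24=0] ∩ [|A−(21, 25)|²=72]]
   so A = (15, 19)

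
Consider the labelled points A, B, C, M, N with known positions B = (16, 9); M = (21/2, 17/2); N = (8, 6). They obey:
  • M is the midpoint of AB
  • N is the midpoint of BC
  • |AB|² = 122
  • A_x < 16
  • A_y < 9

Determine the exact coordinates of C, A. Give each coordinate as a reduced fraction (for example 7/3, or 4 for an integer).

1. A_x = 5  [A = 2·M−B = 2·(21/2, 17/2)−(16, 9)]
2. A_y = 8  [A = 2·M−B = 2·(21/2, 17/2)−(16, 9)]
   so A = (5, 8)
3. C_x = 0  [C = 2·N−B = 2·(8, 6)−(16, 9)]
4. C_y = 3  [C = 2·N−B = 2·(8, 6)−(16, 9)]
   so C = (0, 3)

C = (0, 3)
A = (5, 8)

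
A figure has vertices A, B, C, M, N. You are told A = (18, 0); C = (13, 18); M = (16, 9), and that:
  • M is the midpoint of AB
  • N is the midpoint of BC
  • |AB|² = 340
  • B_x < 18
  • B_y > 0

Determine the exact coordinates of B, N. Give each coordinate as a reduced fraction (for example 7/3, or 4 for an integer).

B = (14, 18)
N = (27/2, 18)

1. B_x = 14  [B = 2·M−A = 2·(16, 9)−(18, 0)]
2. B_y = 18  [B = 2·M−A = 2·(16, 9)−(18, 0)]
   so B = (14, 18)
3. N_x = 27/2  [2·N = B+C = (14, 18)+(13, 18)]
4. N_y = 18  [2·N = B+C = (14, 18)+(13, 18)]
   so N = (27/2, 18)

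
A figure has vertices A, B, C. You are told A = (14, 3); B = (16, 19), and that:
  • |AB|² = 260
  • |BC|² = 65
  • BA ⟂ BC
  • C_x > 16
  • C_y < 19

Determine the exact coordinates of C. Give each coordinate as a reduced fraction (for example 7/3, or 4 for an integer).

1. C_x = 24  [[BA ⟂ BC ⇒ -2x-16y+336=0] ∩ [|C−(16, 19)|²=65]]
2. C_y = 18  [[BA ⟂ BC ⇒ -2x-16y+336=0] ∩ [|C−(16, 19)|²=65]]
   so C = (24, 18)

C = (24, 18)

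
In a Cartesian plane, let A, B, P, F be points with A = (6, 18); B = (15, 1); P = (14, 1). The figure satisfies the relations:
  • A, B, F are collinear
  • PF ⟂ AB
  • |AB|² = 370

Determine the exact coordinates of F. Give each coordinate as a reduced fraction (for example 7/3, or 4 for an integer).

1. F_x = 5469/370  [[A, B, F are collinear ⇒ 17x+9y-264=0] ∩ [PF ⟂ AB ⇒ 9x-17y-109=0]]
2. F_y = 523/370  [[A, B, F are collinear ⇒ 17x+9y-264=0] ∩ [PF ⟂ AB ⇒ 9x-17y-109=0]]
   so F = (5469/370, 523/370)

F = (5469/370, 523/370)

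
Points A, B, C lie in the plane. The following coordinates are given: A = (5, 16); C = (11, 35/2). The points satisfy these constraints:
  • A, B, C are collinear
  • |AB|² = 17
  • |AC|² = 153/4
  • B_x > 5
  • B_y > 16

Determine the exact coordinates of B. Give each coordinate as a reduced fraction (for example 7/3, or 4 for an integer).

B = (9, 17)

1. B_x = 9  [[A, B, C are collinear ⇒ 3/2x-6y+177/2=0] ∩ [|B−(5, 16)|²=17]]
2. B_y = 17  [[A, B, C are collinear ⇒ 3/2x-6y+177/2=0] ∩ [|B−(5, 16)|²=17]]
   so B = (9, 17)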